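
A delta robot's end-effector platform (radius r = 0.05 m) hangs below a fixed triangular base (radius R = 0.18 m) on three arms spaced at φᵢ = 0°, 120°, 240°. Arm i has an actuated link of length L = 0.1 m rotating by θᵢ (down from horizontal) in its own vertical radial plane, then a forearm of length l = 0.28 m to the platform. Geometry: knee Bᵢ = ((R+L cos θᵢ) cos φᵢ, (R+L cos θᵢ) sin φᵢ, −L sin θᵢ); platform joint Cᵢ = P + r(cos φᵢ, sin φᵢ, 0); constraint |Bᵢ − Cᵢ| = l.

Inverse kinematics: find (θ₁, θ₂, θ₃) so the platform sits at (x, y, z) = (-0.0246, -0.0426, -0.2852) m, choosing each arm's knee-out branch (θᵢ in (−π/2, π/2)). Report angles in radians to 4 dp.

θ₁ = 1.1350, θ₂ = 1.1349, θ₃ = 0.6107

arm 1 (φ=0.0°): x'=-0.0246, y'=-0.0426
  A=0.1546, B=-0.2852, C=(l²−L²−A²−y'²−z²)/(2L)=-0.1933
  γ=atan2(-0.2852,0.1546)=-1.0741;  ψ=arccos(-0.5958)=2.2090;  θ1=γ+ψ≈1.1350
arm 2 (φ=120.0°): x'=-0.0246, y'=0.0426
  A=0.1546, B=-0.2852, C=(l²−L²−A²−y'²−z²)/(2L)=-0.1933
  √(A²+B²)=0.3244;  θ2 = -1.0741+2.2090 ≈ 1.1349
φ3=240.0° → target in arm frame (0.0492, 0.0000)
  A=0.0808, B=-0.2852, C=(l²−L²−A²−y'²−z²)/(2L)=-0.0973
  γ=atan2(-0.2852,0.0808)=-1.2947;  ψ=arccos(-0.3284)=1.9054;  θ3=γ+ψ≈0.6107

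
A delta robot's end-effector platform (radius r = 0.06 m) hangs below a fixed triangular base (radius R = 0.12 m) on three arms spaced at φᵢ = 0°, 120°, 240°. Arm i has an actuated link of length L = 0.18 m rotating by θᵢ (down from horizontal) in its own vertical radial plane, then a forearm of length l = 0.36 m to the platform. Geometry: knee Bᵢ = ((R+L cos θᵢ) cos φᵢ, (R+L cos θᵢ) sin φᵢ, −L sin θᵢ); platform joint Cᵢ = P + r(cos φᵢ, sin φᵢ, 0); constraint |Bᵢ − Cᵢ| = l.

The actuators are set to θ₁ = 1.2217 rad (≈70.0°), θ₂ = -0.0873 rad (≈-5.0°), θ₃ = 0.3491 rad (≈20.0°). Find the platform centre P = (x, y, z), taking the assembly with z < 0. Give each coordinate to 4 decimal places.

S1 = (0.1216·cos0.0°, 0.1216·sin0.0°, -0.1691) = (0.1216, 0.0000, -0.1691)
S2 = (0.2393·cos120.0°, 0.2393·sin120.0°, 0.0157) = (-0.1197, 0.2073, 0.0157)
S3 = (0.2291·cos240.0°, 0.2291·sin240.0°, -0.0616) = (-0.1146, -0.1984, -0.0616)
eliminate P² terms by subtracting sphere 1 from 2 and 3
linear system: -0.4825x+0.4145y = 0.0141−0.3697z; -0.4723x+-0.3969y = 0.0129−0.2151z
Cramer: x(z) = -0.0283+0.6092z;  y(z) = 0.0011-0.1828z
quadratic in z: (1.4045)z²+(0.1553)z+(-0.0785)=0, √Δ=0.6821 → z ∈ {-0.2981, 0.1876}; z = -0.2981 (taking z<0)
x = -0.2099, y = 0.0556

(-0.2099, 0.0556, -0.2981)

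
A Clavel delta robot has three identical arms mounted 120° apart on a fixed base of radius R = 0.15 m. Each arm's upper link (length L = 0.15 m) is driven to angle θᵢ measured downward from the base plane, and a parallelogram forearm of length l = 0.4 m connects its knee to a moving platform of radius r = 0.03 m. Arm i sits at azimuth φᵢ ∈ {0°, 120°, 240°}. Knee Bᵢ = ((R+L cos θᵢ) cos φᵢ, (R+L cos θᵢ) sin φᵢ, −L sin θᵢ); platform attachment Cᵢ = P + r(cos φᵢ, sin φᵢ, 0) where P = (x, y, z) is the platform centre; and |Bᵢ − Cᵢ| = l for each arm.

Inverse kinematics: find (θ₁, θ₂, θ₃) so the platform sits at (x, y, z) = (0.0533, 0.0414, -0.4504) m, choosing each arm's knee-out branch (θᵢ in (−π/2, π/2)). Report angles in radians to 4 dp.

rotate P by −φ1: (0.0533, 0.0414, -0.4504)
  A cos θ + B sin θ = C:  0.0667·cos θ + -0.4504·sin θ = -0.2384
  θ1 = atan2(B,A) + arccos(C/0.4553) = 0.6981
φ2=120.0° → target in arm frame (0.0092, -0.0669)
  A=0.1108, B=-0.4504, C=(l²−L²−A²−y'²−z²)/(2L)=-0.2737
  γ=atan2(-0.4504,0.1108)=-1.3296;  ψ=arccos(-0.5901)=2.2019;  θ2=γ+ψ≈0.8723
φ3=240.0° → target in arm frame (-0.0625, 0.0255)
  A=0.1825, B=-0.4504, C=(l²−L²−A²−y'²−z²)/(2L)=-0.3311
  θ3 = atan2(B,A) + arccos(C/0.4860) = 1.1344

θ₁ = 0.6981, θ₂ = 0.8723, θ₃ = 1.1344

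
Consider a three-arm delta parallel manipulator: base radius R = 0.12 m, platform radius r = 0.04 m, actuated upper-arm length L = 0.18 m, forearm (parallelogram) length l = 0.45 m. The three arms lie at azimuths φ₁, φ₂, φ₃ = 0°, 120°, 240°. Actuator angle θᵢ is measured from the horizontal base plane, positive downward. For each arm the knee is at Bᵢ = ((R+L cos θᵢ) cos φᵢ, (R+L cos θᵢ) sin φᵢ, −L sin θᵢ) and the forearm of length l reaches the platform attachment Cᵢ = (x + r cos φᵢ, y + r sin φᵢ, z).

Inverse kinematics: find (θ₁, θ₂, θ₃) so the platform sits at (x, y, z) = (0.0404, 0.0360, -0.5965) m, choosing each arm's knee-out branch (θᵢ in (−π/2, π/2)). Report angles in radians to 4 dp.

rotate P by −φ1: (0.0404, 0.0360, -0.5965)
  A cos θ + B sin θ = C:  0.0396·cos θ + -0.5965·sin θ = -0.5238
  √(A²+B²)=0.5978;  θ1 = -1.5045+2.6388 ≈ 1.1343
rotate P by −φ2: (0.0110, -0.0530, -0.5965)
  e−x'=0.0690;  (l²−L²−(e−x')²−y'²−z²)/2L = -0.5369
  γ=atan2(-0.5965,0.0690)=-1.4556;  ψ=arccos(-0.8941)=2.6773;  θ2=γ+ψ≈1.2217
rotate P by −φ3: (-0.0514, 0.0170, -0.5965)
  e−x'=0.1314;  (l²−L²−(e−x')²−y'²−z²)/2L = -0.5646
  √(A²+B²)=0.6108;  θ3 = -1.3540+2.7502 ≈ 1.3962

θ₁ = 1.1343, θ₂ = 1.2217, θ₃ = 1.3962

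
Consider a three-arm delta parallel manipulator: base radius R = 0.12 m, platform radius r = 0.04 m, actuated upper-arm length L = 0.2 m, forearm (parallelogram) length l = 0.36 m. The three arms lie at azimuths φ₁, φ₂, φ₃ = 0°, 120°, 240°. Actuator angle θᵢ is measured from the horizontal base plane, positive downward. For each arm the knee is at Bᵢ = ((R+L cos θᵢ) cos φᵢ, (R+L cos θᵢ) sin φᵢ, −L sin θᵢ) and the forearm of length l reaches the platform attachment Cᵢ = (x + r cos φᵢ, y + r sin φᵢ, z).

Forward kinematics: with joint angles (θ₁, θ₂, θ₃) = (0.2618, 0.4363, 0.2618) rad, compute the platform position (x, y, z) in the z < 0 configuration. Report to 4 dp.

(0.0135, -0.0235, -0.3000)

φ1=0.0°: virtual centre (0.2732, 0.0000, -0.0518), radius l
φ2=120.0°: virtual centre (-0.1306, 0.2263, -0.0845), radius l
φ3=240.0°: virtual centre (-0.1366, -0.2366, -0.0518), radius l
eliminate P² terms by subtracting sphere 1 from 2 and 3
plane₁₂: -0.8076x+0.4525y+-0.0655z = -0.0019
Cramer: x(z) = 0.0012-0.0412z;  y(z) = -0.0021+0.0713z
sphere 1 gives Az²+Bz+C=0 with A=1.0068, B=0.1256, C=-0.0529;  B²−4AC=0.2290;  roots -0.3000, 0.1753;  negative root z = -0.3000
x = 0.0135, y = -0.0235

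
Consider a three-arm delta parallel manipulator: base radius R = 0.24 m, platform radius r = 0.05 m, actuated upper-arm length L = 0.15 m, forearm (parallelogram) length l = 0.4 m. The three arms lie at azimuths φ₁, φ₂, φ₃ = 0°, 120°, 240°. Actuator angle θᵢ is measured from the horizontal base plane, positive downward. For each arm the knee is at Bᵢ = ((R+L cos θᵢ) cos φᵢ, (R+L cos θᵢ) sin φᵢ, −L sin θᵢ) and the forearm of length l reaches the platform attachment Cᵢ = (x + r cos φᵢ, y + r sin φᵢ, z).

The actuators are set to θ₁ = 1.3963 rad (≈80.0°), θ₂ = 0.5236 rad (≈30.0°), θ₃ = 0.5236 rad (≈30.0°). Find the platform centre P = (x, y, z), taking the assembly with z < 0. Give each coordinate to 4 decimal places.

φ1=0.0°: virtual centre (0.2160, 0.0000, -0.1477), radius l
centre 2 = (0.3199·cos120.0°, 0.3199·sin120.0°, -0.0750) = (-0.1600, 0.2770, -0.0750)
φ3=240.0°: virtual centre (-0.1600, -0.2770, -0.0750), radius l
|centre ₂|²−|centre ₁|² = 0.0395;  |centre ₃|²−|centre ₁|² = 0.0395
plane₁₂: -0.7520x+0.5541y+0.1454z = 0.0395
det = 0.8333;  x = -0.0525+0.1934z,  y = 0.0000+0.0000z
into |P−centre ₁|² = l²: 1.0374z² + 0.1916z + -0.0661 = 0;  Δ = 0.3109;  z = -0.3611 or 0.1764 → z<0 root = -0.3611
x = -0.1223, y = 0.0000

(-0.1223, 0.0000, -0.3611)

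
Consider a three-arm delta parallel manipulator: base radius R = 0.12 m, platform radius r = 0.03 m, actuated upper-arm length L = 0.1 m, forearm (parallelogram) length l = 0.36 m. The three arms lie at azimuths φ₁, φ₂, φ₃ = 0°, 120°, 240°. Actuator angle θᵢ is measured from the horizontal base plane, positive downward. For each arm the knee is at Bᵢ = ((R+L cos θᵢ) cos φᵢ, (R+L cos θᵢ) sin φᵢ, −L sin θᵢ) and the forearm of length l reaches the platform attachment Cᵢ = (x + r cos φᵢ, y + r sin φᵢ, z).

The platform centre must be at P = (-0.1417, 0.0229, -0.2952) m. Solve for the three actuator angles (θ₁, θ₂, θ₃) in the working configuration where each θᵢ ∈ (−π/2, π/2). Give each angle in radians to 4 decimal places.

arm 1 (φ=0.0°): x'=-0.1417, y'=0.0229
  e−x'=0.2317;  (l²−L²−(e−x')²−y'²−z²)/2L = -0.1088
  γ=atan2(-0.2952,0.2317)=-0.9053;  ψ=arccos(-0.2898)=1.8648;  θ1=γ+ψ≈0.9595
rotate P by −φ2: (0.0907, 0.1113, -0.2952)
  A=-0.0007, B=-0.2952, C=(l²−L²−A²−y'²−z²)/(2L)=0.1004
  √(A²+B²)=0.2952;  θ2 = -1.5731+1.2238 ≈ -0.3493
arm 3 (φ=240.0°): x'=0.0510, y'=-0.1342
  A=0.0390, B=-0.2952, C=(l²−L²−A²−y'²−z²)/(2L)=0.0647
  θ3 = atan2(B,A) + arccos(C/0.2978) = -0.0877

θ₁ = 0.9595, θ₂ = -0.3493, θ₃ = -0.0877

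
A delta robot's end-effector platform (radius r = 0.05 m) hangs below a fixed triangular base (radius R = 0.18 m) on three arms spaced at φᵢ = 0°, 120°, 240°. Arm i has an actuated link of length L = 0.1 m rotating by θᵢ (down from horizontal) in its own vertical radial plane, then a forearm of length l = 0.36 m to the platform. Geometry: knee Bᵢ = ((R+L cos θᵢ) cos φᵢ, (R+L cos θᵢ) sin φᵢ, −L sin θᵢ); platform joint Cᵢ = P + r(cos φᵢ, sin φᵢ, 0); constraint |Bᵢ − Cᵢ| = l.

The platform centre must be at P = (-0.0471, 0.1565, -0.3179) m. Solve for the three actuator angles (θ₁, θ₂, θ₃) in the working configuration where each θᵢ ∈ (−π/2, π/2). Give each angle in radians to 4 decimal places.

rotate P by −φ1: (-0.0471, 0.1565, -0.3179)
  A=0.1771, B=-0.3179, C=(l²−L²−A²−y'²−z²)/(2L)=-0.1866
  θ1 = atan2(B,A) + arccos(C/0.3639) = 1.0466
arm 2 (φ=120.0°): x'=0.1591, y'=-0.0375
  A=-0.0291, B=-0.3179, C=(l²−L²−A²−y'²−z²)/(2L)=0.0815
  γ=atan2(-0.3179,-0.0291)=-1.6620;  ψ=arccos(0.2552)=1.3128;  θ2=γ+ψ≈-0.3492
arm 3 (φ=240.0°): x'=-0.1120, y'=-0.1190
  A=0.2420, B=-0.3179, C=(l²−L²−A²−y'²−z²)/(2L)=-0.2709
  θ3 = atan2(B,A) + arccos(C/0.3995) = 1.3959

θ₁ = 1.0466, θ₂ = -0.3492, θ₃ = 1.3959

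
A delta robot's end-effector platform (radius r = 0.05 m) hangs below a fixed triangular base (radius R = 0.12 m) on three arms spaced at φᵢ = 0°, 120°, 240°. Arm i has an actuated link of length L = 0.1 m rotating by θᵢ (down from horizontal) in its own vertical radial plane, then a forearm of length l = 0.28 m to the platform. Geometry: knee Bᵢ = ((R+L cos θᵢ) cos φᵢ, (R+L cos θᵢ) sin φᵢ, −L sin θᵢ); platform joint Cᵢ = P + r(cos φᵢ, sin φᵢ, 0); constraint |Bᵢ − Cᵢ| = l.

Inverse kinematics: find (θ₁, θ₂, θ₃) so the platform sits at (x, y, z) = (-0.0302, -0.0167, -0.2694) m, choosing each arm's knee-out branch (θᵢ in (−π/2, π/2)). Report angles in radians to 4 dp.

arm 1 (φ=0.0°): x'=-0.0302, y'=-0.0167
  A=0.1002, B=-0.2694, C=(l²−L²−A²−y'²−z²)/(2L)=-0.0725
  √(A²+B²)=0.2874;  θ1 = -1.2147+1.8257 ≈ 0.6110
φ2=120.0° → target in arm frame (0.0006, 0.0345)
  e−x'=0.0694;  (l²−L²−(e−x')²−y'²−z²)/2L = -0.0509
  √(A²+B²)=0.2782;  θ2 = -1.3188+1.7548 ≈ 0.4360
φ3=240.0° → target in arm frame (0.0296, -0.0178)
  A=0.0404, B=-0.2694, C=(l²−L²−A²−y'²−z²)/(2L)=-0.0306
  θ3 = atan2(B,A) + arccos(C/0.2724) = 0.2617

θ₁ = 0.6110, θ₂ = 0.4360, θ₃ = 0.2617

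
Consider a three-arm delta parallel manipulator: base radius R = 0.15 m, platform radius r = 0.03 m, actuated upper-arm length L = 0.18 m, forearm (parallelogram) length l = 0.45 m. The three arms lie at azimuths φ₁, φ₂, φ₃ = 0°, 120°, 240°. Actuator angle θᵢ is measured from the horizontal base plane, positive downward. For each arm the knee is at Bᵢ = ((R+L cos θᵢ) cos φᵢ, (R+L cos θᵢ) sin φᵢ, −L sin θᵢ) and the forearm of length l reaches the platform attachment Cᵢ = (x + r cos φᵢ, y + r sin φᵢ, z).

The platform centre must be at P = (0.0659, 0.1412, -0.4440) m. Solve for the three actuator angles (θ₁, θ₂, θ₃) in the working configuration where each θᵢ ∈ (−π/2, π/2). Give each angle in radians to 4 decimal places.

θ₁ = 0.4363, θ₂ = 0.3490, θ₃ = 1.1344

arm 1 (φ=0.0°): x'=0.0659, y'=0.1412
  A=0.0541, B=-0.4440, C=(l²−L²−A²−y'²−z²)/(2L)=-0.1386
  γ=atan2(-0.4440,0.0541)=-1.4495;  ψ=arccos(-0.3099)=1.8859;  θ1=γ+ψ≈0.4363
arm 2 (φ=120.0°): x'=0.0893, y'=-0.1277
  A cos θ + B sin θ = C:  0.0307·cos θ + -0.4440·sin θ = -0.1230
  √(A²+B²)=0.4451;  θ2 = -1.5018+1.8508 ≈ 0.3490
rotate P by −φ3: (-0.1552, -0.0135, -0.4440)
  A=0.2752, B=-0.4440, C=(l²−L²−A²−y'²−z²)/(2L)=-0.2860
  √(A²+B²)=0.5224;  θ3 = -1.0159+2.1502 ≈ 1.1344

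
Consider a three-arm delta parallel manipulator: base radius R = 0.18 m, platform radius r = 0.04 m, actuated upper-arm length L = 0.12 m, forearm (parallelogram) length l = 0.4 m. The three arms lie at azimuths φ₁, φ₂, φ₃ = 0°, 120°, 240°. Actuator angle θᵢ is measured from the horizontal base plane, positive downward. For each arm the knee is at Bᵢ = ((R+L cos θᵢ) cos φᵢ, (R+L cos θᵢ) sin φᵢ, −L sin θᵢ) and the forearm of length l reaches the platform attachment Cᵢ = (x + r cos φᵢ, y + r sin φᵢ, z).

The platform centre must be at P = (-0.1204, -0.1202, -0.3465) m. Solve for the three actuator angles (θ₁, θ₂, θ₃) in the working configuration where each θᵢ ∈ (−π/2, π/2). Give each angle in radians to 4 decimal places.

θ₁ = 1.2211, θ₂ = 0.8722, θ₃ = -0.3495

rotate P by −φ1: (-0.1204, -0.1202, -0.3465)
  A=0.2604, B=-0.3465, C=(l²−L²−A²−y'²−z²)/(2L)=-0.2363
  θ1 = atan2(B,A) + arccos(C/0.4334) = 1.2211
rotate P by −φ2: (-0.0439, 0.1644, -0.3465)
  A=0.1839, B=-0.3465, C=(l²−L²−A²−y'²−z²)/(2L)=-0.1471
  √(A²+B²)=0.3923;  θ2 = -1.0829+1.9551 ≈ 0.8722
arm 3 (φ=240.0°): x'=0.1643, y'=-0.0442
  A=-0.0243, B=-0.3465, C=(l²−L²−A²−y'²−z²)/(2L)=0.0958
  √(A²+B²)=0.3474;  θ3 = -1.6408+1.2913 ≈ -0.3495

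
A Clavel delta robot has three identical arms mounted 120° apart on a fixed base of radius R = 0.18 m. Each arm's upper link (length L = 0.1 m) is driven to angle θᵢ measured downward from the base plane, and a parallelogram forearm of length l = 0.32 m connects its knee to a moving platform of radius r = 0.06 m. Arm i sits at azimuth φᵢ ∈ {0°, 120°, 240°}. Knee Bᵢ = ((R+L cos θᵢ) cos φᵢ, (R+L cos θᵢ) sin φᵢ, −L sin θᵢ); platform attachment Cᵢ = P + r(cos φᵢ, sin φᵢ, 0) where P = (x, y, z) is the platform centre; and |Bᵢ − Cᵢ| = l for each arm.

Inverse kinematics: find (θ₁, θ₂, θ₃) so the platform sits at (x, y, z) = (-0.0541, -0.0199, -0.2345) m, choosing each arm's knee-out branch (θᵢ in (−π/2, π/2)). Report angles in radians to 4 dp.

φ1=0.0° → target in arm frame (-0.0541, -0.0199)
  A=0.1741, B=-0.2345, C=(l²−L²−A²−y'²−z²)/(2L)=0.0335
  θ1 = atan2(B,A) + arccos(C/0.2921) = 0.5236
rotate P by −φ2: (0.0098, 0.0568, -0.2345)
  A cos θ + B sin θ = C:  0.1102·cos θ + -0.2345·sin θ = 0.1102
  √(A²+B²)=0.2591;  θ2 = -1.1315+1.1314 ≈ -0.0001
φ3=240.0° → target in arm frame (0.0443, -0.0369)
  e−x'=0.0757;  (l²−L²−(e−x')²−y'²−z²)/2L = 0.1516
  θ3 = atan2(B,A) + arccos(C/0.2464) = -0.3502

θ₁ = 0.5236, θ₂ = -0.0001, θ₃ = -0.3502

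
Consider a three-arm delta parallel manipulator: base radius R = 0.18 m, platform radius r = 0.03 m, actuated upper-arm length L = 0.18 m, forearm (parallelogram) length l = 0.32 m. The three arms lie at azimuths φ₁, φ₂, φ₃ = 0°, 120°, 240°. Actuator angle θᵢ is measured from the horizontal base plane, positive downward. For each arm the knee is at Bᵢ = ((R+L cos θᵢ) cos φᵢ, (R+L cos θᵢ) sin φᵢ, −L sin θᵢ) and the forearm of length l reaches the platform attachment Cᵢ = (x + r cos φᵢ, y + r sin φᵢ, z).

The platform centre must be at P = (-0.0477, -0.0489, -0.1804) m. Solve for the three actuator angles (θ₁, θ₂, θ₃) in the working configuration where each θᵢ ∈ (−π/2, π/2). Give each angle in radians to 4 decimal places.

arm 1 (φ=0.0°): x'=-0.0477, y'=-0.0489
  e−x'=0.1977;  (l²−L²−(e−x')²−y'²−z²)/2L = -0.0112
  γ=atan2(-0.1804,0.1977)=-0.7397;  ψ=arccos(-0.0417)=1.6125;  θ1=γ+ψ≈0.8729
arm 2 (φ=120.0°): x'=-0.0185, y'=0.0658
  A=0.1685, B=-0.1804, C=(l²−L²−A²−y'²−z²)/(2L)=0.0132
  √(A²+B²)=0.2469;  θ2 = -0.8195+1.5174 ≈ 0.6979
arm 3 (φ=240.0°): x'=0.0662, y'=-0.0169
  A cos θ + B sin θ = C:  0.0838·cos θ + -0.1804·sin θ = 0.0837
  γ=atan2(-0.1804,0.0838)=-1.1359;  ψ=arccos(0.4210)=1.1362;  θ3=γ+ψ≈0.0003

θ₁ = 0.8729, θ₂ = 0.6979, θ₃ = 0.0003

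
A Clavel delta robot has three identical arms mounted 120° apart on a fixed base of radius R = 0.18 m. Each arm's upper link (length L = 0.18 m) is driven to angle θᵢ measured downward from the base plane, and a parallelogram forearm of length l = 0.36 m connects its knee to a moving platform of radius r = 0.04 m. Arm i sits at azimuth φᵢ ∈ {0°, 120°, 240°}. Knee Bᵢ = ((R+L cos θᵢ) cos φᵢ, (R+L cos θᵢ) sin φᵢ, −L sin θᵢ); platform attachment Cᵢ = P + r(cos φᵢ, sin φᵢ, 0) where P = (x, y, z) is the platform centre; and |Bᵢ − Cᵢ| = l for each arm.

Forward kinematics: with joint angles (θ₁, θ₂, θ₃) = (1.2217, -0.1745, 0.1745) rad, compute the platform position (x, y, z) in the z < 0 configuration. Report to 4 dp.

φ1=0.0°: virtual centre (0.2016, 0.0000, -0.1691), radius l
centre 2 = (0.3173·cos120.0°, 0.3173·sin120.0°, 0.0313) = (-0.1586, 0.2748, 0.0313)
φ3=240.0°: virtual centre (-0.1586, -0.2748, -0.0313), radius l
eliminate P² terms by subtracting sphere 1 from 2 and 3
plane₁₂: -0.7204x+0.5495y+0.4008z = 0.0324
Cramer: x(z) = -0.0450+0.4696z;  y(z) = 0.0000-0.1137z
sphere 1 gives Az²+Bz+C=0 with A=1.2334, B=0.1067, C=-0.0402;  B²−4AC=0.2098;  roots -0.2289, 0.1424;  negative root z = -0.2289
x = -0.1525, y = 0.0260

(-0.1525, 0.0260, -0.2289)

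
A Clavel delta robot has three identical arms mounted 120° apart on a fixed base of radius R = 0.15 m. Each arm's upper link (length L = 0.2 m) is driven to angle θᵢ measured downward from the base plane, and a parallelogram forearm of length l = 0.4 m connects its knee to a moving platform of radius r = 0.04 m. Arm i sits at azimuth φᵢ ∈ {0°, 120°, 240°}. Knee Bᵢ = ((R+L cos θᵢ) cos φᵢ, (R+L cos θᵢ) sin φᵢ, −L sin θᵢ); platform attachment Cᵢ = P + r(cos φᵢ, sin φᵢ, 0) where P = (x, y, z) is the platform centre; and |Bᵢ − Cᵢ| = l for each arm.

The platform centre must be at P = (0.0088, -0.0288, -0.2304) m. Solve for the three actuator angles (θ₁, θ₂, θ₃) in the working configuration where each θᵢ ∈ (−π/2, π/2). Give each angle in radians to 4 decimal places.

φ1=0.0° → target in arm frame (0.0088, -0.0288)
  A cos θ + B sin θ = C:  0.1012·cos θ + -0.2304·sin θ = 0.1396
  θ1 = atan2(B,A) + arccos(C/0.2516) = -0.1743
rotate P by −φ2: (-0.0293, 0.0068, -0.2304)
  A cos θ + B sin θ = C:  0.1393·cos θ + -0.2304·sin θ = 0.1186
  θ2 = atan2(B,A) + arccos(C/0.2693) = 0.0877
φ3=240.0° → target in arm frame (0.0205, 0.0220)
  A cos θ + B sin θ = C:  0.0895·cos θ + -0.2304·sin θ = 0.1461
  θ3 = atan2(B,A) + arccos(C/0.2472) = -0.2619

θ₁ = -0.1743, θ₂ = 0.0877, θ₃ = -0.2619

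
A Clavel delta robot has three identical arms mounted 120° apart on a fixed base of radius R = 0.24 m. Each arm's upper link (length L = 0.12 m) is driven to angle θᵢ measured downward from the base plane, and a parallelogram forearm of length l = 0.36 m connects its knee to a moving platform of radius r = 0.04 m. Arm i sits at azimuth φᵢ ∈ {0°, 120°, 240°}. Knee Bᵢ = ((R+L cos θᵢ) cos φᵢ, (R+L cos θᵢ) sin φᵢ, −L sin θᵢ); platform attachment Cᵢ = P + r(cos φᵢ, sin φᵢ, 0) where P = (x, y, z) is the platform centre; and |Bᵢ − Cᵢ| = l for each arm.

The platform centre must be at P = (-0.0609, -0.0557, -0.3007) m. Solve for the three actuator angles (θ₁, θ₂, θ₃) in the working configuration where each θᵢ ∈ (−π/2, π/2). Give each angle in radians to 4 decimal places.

arm 1 (φ=0.0°): x'=-0.0609, y'=-0.0557
  A cos θ + B sin θ = C:  0.2609·cos θ + -0.3007·sin θ = -0.1933
  √(A²+B²)=0.3981;  θ1 = -0.8561+2.0778 ≈ 1.2216
rotate P by −φ2: (-0.0178, 0.0806, -0.3007)
  e−x'=0.2178;  (l²−L²−(e−x')²−y'²−z²)/2L = -0.1214
  θ2 = atan2(B,A) + arccos(C/0.3713) = 0.9601
rotate P by −φ3: (0.0787, -0.0249, -0.3007)
  A=0.1213, B=-0.3007, C=(l²−L²−A²−y'²−z²)/(2L)=0.0393
  γ=atan2(-0.3007,0.1213)=-1.1873;  ψ=arccos(0.1213)=1.4491;  θ3=γ+ψ≈0.2618

θ₁ = 1.2216, θ₂ = 0.9601, θ₃ = 0.2618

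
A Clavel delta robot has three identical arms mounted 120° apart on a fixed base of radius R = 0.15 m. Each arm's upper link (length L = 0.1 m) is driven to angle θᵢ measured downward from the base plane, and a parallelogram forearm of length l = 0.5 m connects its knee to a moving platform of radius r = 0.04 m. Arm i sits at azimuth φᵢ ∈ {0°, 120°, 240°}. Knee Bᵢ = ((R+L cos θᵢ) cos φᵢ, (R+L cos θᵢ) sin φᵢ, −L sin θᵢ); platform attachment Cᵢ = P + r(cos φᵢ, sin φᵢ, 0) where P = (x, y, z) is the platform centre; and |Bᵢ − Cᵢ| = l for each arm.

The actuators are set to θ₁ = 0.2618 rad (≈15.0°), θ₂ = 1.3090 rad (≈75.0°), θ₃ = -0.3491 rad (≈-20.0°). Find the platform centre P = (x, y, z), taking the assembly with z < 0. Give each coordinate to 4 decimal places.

(0.0448, -0.2267, -0.4411)

centre 1 = (0.2066·cos0.0°, 0.2066·sin0.0°, -0.0259) = (0.2066, 0.0000, -0.0259)
arm 2 at φ=120.0°: e+L cos θ2 = 0.1359;  centre 2 = (-0.0679, 0.1177, -0.0966)
centre 3 = (0.2040·cos240.0°, 0.2040·sin240.0°, 0.0342) = (-0.1020, -0.1766, 0.0342)
subtract pairs → two planes through P
[-0.5491 0.2354 -0.1414]·P = -0.0156;  [-0.6172 -0.3533 0.1202]·P = -0.0006
det = 0.3392;  x = 0.0166+-0.0639z,  y = -0.0274+0.4518z
quadratic in z: (1.2082)z²+(0.0513)z+(-0.2125)=0, √Δ=1.0147 → z ∈ {-0.4411, 0.3987}; z = -0.4411 (taking z<0)
x = 0.0448, y = -0.2267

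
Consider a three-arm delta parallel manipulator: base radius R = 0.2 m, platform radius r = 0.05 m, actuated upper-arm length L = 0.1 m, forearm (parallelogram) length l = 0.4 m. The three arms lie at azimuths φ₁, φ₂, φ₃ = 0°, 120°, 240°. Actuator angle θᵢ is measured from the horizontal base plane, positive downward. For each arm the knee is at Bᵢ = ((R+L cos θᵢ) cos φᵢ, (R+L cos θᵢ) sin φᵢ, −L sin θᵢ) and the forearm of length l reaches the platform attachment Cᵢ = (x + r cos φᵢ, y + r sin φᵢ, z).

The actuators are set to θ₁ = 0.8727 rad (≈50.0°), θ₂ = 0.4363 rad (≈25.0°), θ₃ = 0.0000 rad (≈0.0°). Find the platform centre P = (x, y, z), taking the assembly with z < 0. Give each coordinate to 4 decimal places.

O1 = (0.2143·cos0.0°, 0.2143·sin0.0°, -0.0766) = (0.2143, 0.0000, -0.0766)
φ2=120.0°: virtual centre (-0.1203, 0.2084, -0.0423), radius l
arm 3 at φ=240.0°: e+L cos θ3 = 0.2500;  O3 = (-0.1250, -0.2165, 0.0000)
eliminate P² terms by subtracting sphere 1 from 2 and 3
plane₁₂: -0.6692x+0.4168y+0.0687z = 0.0079
Cramer: x(z) = -0.0138+0.1635z;  y(z) = -0.0032+0.0977z
sphere 1 gives Az²+Bz+C=0 with A=1.0363, B=0.0780, C=-0.1021;  B²−4AC=0.4293;  roots -0.3538, 0.2785;  negative root z = -0.3538
x = -0.0716, y = -0.0377

(-0.0716, -0.0377, -0.3538)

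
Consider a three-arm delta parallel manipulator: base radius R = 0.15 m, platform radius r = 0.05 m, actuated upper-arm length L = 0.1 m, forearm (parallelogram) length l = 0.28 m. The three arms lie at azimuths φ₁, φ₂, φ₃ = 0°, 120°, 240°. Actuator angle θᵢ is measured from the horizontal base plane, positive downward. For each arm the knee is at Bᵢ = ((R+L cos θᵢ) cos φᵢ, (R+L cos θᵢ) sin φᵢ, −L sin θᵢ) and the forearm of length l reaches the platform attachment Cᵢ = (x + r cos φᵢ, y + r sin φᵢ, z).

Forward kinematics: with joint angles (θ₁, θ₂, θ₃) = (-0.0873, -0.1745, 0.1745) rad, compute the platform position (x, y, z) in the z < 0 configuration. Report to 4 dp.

φ1=0.0°: virtual centre (0.1996, 0.0000, 0.0087), radius l
arm 2 at φ=120.0°: e+L cos θ2 = 0.1985;  S2 = (-0.0992, 0.1719, 0.0174)
S3 = (0.1985·cos240.0°, 0.1985·sin240.0°, -0.0174) = (-0.0992, -0.1719, -0.0174)
|S₂|²−|S₁|² = -0.0002;  |S₃|²−|S₁|² = -0.0002
[-0.5977 0.3438 0.0173]·P = -0.0002;  [-0.5977 -0.3438 -0.0522]·P = -0.0002
det = 0.4110;  x = 0.0004+-0.0292z,  y = 0.0000+-0.1010z
into |P−S₁|² = l²: 1.0111z² + -0.0058z + -0.0386 = 0;  Δ = 0.1563;  z = -0.1926 or 0.1984 → z<0 root = -0.1926
x = 0.0060, y = 0.0195

(0.0060, 0.0195, -0.1926)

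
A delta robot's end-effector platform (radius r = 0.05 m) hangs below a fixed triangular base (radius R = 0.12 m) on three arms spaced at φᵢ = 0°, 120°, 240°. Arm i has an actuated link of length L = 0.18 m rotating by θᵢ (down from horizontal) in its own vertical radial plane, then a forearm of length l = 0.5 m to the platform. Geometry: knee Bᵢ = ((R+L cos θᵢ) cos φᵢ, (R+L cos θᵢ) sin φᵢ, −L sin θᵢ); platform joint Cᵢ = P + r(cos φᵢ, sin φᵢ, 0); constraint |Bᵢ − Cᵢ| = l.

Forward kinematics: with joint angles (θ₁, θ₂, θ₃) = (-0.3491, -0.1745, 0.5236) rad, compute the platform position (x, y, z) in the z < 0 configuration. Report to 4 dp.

φ1=0.0°: virtual centre (0.2391, 0.0000, 0.0616), radius l
arm 2 at φ=120.0°: ρ2 = 0.2473;  S2 = (-0.1236, 0.2141, 0.0313)
S3 = (0.2259·cos240.0°, 0.2259·sin240.0°, -0.0900) = (-0.1129, -0.1956, -0.0900)
subtract pairs → two planes through P
[-0.7256 0.4283 -0.0606]·P = 0.0011;  [-0.7042 -0.3912 -0.3031]·P = -0.0019
det = 0.5854;  x = 0.0006+-0.2623z,  y = 0.0037+-0.3028z
sphere 1 gives Az²+Bz+C=0 with A=1.1604, B=-0.0002, C=-0.1893;  B²−4AC=0.8787;  roots -0.4038, 0.4040;  negative root z = -0.4038
x = 0.1065, y = 0.1259

(0.1065, 0.1259, -0.4038)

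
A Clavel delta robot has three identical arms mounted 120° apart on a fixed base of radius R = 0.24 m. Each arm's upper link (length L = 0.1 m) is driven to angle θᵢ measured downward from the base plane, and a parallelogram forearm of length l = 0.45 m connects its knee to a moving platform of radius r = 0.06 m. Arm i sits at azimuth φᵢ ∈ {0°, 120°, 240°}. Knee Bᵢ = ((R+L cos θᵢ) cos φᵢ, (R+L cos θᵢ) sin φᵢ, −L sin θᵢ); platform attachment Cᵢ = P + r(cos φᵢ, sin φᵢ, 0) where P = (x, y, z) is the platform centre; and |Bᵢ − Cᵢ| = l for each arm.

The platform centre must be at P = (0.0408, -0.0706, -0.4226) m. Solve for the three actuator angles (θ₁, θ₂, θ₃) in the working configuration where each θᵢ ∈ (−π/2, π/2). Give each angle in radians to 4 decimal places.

θ₁ = 0.4359, θ₂ = 1.1345, θ₃ = 0.4363

φ1=0.0° → target in arm frame (0.0408, -0.0706)
  A=0.1392, B=-0.4226, C=(l²−L²−A²−y'²−z²)/(2L)=-0.0523
  θ1 = atan2(B,A) + arccos(C/0.4449) = 0.4359
arm 2 (φ=120.0°): x'=-0.0815, y'=0.0000
  e−x'=0.2615;  (l²−L²−(e−x')²−y'²−z²)/2L = -0.2725
  θ2 = atan2(B,A) + arccos(C/0.4970) = 1.1345
φ3=240.0° → target in arm frame (0.0407, 0.0706)
  A cos θ + B sin θ = C:  0.1393·cos θ + -0.4226·sin θ = -0.0524
  √(A²+B²)=0.4450;  θ3 = -1.2525+1.6888 ≈ 0.4363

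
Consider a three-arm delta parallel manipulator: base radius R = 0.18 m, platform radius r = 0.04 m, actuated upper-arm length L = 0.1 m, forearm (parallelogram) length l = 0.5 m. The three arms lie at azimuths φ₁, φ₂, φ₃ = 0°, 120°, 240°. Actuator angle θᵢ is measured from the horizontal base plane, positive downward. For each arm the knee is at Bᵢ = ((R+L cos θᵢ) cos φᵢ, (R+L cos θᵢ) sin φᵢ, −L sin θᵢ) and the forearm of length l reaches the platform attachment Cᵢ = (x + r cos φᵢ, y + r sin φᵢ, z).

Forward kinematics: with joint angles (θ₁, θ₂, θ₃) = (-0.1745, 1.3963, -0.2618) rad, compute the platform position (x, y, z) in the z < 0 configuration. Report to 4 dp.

S1 = (0.2385·cos0.0°, 0.2385·sin0.0°, 0.0174) = (0.2385, 0.0000, 0.0174)
φ2=120.0°: virtual centre (-0.0787, 0.1363, -0.0985), radius l
arm 3 at φ=240.0°: e+L cos θ3 = 0.2366;  S3 = (-0.1183, -0.2049, 0.0259)
|S₂|²−|S₁|² = -0.0227;  |S₃|²−|S₁|² = -0.0005
linear system: -0.6343x+0.2726y = -0.0227−-0.2317z; -0.7136x+-0.4098y = -0.0005−0.0170z
Cramer: x(z) = 0.0208-0.1987z;  y(z) = -0.0349+0.3876z
into |P−S₁|² = l²: 1.1897z² + 0.0247z + -0.2011 = 0;  Δ = 0.9576;  z = -0.4216 or 0.4009 → z<0 root = -0.4216
x = 0.1046, y = -0.1984

(0.1046, -0.1984, -0.4216)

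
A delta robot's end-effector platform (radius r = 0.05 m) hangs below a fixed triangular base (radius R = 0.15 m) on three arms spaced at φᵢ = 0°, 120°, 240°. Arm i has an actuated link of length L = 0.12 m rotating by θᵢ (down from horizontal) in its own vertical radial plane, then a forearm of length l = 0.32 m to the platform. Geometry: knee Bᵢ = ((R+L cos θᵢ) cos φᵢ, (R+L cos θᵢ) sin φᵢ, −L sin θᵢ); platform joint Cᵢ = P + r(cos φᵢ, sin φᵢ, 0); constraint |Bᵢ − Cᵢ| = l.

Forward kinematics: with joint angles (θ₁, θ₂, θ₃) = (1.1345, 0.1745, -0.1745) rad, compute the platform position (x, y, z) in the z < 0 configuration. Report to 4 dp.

(-0.1326, -0.0281, -0.2548)

centre 1 = (0.1507·cos0.0°, 0.1507·sin0.0°, -0.1088) = (0.1507, 0.0000, -0.1088)
φ2=120.0°: virtual centre (-0.1091, 0.1889, -0.0208), radius l
centre 3 = (0.2182·cos240.0°, 0.2182·sin240.0°, 0.0208) = (-0.1091, -0.1889, 0.0208)
|centre ₂|²−|centre ₁|² = 0.0135;  |centre ₃|²−|centre ₁|² = 0.0135
[-0.5196 0.3779 0.1758]·P = 0.0135;  [-0.5196 -0.3779 0.2592]·P = 0.0135
Cramer: x(z) = -0.0260+0.4186z;  y(z) = 0.0000+0.1103z
into |P−centre ₁|² = l²: 1.1874z² + 0.0696z + -0.0594 = 0;  Δ = 0.2868;  z = -0.2548 or 0.1962 → z<0 root = -0.2548
x = -0.1326, y = -0.0281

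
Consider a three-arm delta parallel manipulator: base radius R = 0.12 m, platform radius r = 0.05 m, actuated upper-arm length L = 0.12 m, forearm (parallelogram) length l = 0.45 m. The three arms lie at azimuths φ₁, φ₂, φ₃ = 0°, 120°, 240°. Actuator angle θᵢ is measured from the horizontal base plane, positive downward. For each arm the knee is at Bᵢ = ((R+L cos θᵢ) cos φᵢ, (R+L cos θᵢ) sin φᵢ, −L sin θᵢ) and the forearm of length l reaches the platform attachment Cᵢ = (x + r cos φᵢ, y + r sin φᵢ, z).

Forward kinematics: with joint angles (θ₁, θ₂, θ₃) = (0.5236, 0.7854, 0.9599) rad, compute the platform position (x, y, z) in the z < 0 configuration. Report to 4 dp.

(0.0720, 0.0330, -0.4971)

φ1=0.0°: virtual centre (0.1739, 0.0000, -0.0600), radius l
arm 2 at φ=120.0°: ρ2 = 0.1549;  S2 = (-0.0774, 0.1341, -0.0849)
φ3=240.0°: virtual centre (-0.0694, -0.1202, -0.0983), radius l
subtract pairs → two planes through P
[-0.5027 0.2682 -0.0497]·P = -0.0027;  [-0.4867 -0.2405 -0.0766]·P = -0.0049
Cramer: x(z) = 0.0078-0.1293z;  y(z) = 0.0047-0.0569z
sphere 1 gives Az²+Bz+C=0 with A=1.0199, B=0.1624, C=-0.1713;  B²−4AC=0.7252;  roots -0.4971, 0.3378;  negative root z = -0.4971
x = 0.0720, y = 0.0330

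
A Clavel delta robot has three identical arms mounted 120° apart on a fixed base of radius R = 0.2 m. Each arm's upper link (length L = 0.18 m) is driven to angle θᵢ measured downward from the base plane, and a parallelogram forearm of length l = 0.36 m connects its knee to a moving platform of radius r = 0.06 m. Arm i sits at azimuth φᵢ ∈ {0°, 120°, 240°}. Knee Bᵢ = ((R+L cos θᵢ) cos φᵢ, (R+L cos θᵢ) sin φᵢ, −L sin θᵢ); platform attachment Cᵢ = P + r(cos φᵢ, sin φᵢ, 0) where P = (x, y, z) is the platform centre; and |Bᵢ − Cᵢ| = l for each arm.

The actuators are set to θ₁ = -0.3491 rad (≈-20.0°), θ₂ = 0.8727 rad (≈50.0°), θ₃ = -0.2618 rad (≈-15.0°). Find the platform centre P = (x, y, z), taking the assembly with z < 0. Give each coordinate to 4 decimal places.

(0.0546, -0.0863, -0.1780)

centre 1 = (0.3091·cos0.0°, 0.3091·sin0.0°, 0.0616) = (0.3091, 0.0000, 0.0616)
φ2=120.0°: virtual centre (-0.1278, 0.2214, -0.1379), radius l
arm 3 at φ=240.0°: e+L cos θ3 = 0.3139;  centre 3 = (-0.1569, -0.2718, 0.0466)
subtract pairs → two planes through P
linear system: -0.8740x+0.4429y = -0.0150−-0.3989z; -0.9322x+-0.5436y = 0.0013−-0.0300z
Cramer: x(z) = 0.0085-0.2592z;  y(z) = -0.0170+0.3893z
into |P−centre ₁|² = l²: 1.2187z² + 0.0195z + -0.0351 = 0;  Δ = 0.1717;  z = -0.1780 or 0.1620 → z<0 root = -0.1780
x = 0.0546, y = -0.0863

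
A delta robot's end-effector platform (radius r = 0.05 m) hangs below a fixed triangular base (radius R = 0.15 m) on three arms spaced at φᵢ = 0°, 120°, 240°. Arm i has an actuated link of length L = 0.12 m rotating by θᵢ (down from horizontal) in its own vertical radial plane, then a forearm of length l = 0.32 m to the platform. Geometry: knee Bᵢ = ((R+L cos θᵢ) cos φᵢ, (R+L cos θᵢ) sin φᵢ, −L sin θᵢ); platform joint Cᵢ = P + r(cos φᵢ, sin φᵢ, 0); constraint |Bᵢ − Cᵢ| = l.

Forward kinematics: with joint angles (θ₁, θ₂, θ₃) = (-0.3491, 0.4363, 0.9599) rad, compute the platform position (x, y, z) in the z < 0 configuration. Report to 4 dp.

(0.1072, 0.0560, -0.2558)

O1 = (0.2128·cos0.0°, 0.2128·sin0.0°, 0.0410) = (0.2128, 0.0000, 0.0410)
arm 2 at φ=120.0°: ρ2 = 0.2088;  O2 = (-0.1044, 0.1808, -0.0507)
φ3=240.0°: virtual centre (-0.0844, -0.1462, -0.0983), radius l
subtract pairs → two planes through P
linear system: -0.6343x+0.3616y = -0.0008−-0.1835z; -0.5944x+-0.2924y = -0.0088−-0.2787z
det = 0.4004;  x = 0.0085+-0.3857z,  y = 0.0127+-0.1691z
sphere 1 gives Az²+Bz+C=0 with A=1.1774, B=0.0712, C=-0.0588;  B²−4AC=0.2822;  roots -0.2558, 0.1954;  negative root z = -0.2558
x = 0.1072, y = 0.0560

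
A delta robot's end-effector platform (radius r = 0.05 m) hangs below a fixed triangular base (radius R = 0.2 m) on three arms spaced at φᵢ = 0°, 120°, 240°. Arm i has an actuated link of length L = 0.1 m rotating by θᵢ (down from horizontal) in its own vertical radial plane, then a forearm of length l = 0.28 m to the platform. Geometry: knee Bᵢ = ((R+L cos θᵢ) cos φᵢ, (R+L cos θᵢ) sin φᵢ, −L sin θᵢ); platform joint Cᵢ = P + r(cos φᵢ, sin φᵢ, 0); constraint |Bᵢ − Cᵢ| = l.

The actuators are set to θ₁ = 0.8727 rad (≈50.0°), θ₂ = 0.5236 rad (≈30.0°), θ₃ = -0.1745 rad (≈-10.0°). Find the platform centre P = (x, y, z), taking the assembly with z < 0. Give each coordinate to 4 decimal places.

O1 = (0.2143·cos0.0°, 0.2143·sin0.0°, -0.0766) = (0.2143, 0.0000, -0.0766)
φ2=120.0°: virtual centre (-0.1183, 0.2049, -0.0500), radius l
φ3=240.0°: virtual centre (-0.1242, -0.2152, 0.0174), radius l
eliminate P² terms by subtracting sphere 1 from 2 and 3
[-0.6652 0.4098 0.0532]·P = 0.0067;  [-0.6770 -0.4304 0.1879]·P = 0.0103
Cramer: x(z) = -0.0126+0.1772z;  y(z) = -0.0041+0.1578z
sphere 1 gives Az²+Bz+C=0 with A=1.0563, B=0.0715, C=-0.0211;  B²−4AC=0.0941;  roots -0.1790, 0.1113;  negative root z = -0.1790
x = -0.0443, y = -0.0323

(-0.0443, -0.0323, -0.1790)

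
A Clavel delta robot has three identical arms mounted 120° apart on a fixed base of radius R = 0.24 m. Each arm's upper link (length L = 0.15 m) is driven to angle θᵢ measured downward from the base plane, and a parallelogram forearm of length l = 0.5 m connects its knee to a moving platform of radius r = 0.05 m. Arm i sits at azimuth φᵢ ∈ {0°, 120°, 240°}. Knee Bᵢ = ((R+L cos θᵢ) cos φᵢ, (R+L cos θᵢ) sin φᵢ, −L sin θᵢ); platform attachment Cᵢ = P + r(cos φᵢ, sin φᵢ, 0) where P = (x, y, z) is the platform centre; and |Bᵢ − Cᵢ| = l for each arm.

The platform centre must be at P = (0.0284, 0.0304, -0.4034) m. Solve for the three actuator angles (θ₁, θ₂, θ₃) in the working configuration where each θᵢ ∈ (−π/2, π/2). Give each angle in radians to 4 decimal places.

arm 1 (φ=0.0°): x'=0.0284, y'=0.0304
  A=0.1616, B=-0.4034, C=(l²−L²−A²−y'²−z²)/(2L)=0.1258
  θ1 = atan2(B,A) + arccos(C/0.4346) = 0.0874
rotate P by −φ2: (0.0121, -0.0398, -0.4034)
  A cos θ + B sin θ = C:  0.1779·cos θ + -0.4034·sin θ = 0.1052
  γ=atan2(-0.4034,0.1779)=-1.1555;  ψ=arccos(0.2385)=1.3300;  θ2=γ+ψ≈0.1745
arm 3 (φ=240.0°): x'=-0.0405, y'=0.0094
  A cos θ + B sin θ = C:  0.2305·cos θ + -0.4034·sin θ = 0.0385
  √(A²+B²)=0.4646;  θ3 = -1.0516+1.4879 ≈ 0.4363

θ₁ = 0.0874, θ₂ = 0.1745, θ₃ = 0.4363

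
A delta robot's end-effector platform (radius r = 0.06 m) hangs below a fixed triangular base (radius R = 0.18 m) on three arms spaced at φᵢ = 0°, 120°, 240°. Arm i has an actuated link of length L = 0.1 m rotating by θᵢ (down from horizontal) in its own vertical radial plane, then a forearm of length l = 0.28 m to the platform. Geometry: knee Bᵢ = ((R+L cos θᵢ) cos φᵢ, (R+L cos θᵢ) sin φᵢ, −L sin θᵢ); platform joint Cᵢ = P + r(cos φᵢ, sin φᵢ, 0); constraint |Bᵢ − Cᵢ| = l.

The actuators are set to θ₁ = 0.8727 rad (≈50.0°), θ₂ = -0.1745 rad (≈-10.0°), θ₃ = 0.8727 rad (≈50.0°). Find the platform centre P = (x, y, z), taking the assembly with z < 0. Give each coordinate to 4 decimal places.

O1 = (0.1843·cos0.0°, 0.1843·sin0.0°, -0.0766) = (0.1843, 0.0000, -0.0766)
O2 = (0.2185·cos120.0°, 0.2185·sin120.0°, 0.0174) = (-0.1092, 0.1892, 0.0174)
O3 = (0.1843·cos240.0°, 0.1843·sin240.0°, -0.0766) = (-0.0921, -0.1596, -0.0766)
|O₂|²−|O₁|² = 0.0082;  |O₃|²−|O₁|² = 0.0000
[-0.5870 0.3784 0.1879]·P = 0.0082;  [-0.5528 -0.3192 0.0000]·P = 0.0000
Cramer: x(z) = -0.0066+0.1513z;  y(z) = 0.0114-0.2620z
quadratic in z: (1.0915)z²+(0.0895)z+(-0.0360)=0, √Δ=0.4062 → z ∈ {-0.2271, 0.1451}; z = -0.2271 (taking z<0)
x = -0.0410, y = 0.0709

(-0.0410, 0.0709, -0.2271)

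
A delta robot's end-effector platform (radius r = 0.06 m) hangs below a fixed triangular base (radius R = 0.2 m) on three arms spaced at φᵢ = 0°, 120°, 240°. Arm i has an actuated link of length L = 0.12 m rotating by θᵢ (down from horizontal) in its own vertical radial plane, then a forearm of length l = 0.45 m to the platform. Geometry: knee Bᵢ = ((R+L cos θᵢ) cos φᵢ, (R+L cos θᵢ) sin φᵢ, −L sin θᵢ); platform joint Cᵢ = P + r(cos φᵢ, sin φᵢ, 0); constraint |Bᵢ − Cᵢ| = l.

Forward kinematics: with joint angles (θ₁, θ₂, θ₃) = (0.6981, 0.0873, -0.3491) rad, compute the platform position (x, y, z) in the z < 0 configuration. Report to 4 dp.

φ1=0.0°: virtual centre (0.2319, 0.0000, -0.0771), radius l
φ2=120.0°: virtual centre (-0.1298, 0.2248, -0.0105), radius l
φ3=240.0°: virtual centre (-0.1264, -0.2189, 0.0410), radius l
eliminate P² terms by subtracting sphere 1 from 2 and 3
linear system: -0.7234x+0.4495y = 0.0077−0.1333z; -0.7166x+-0.4378y = 0.0058−0.2364z
det = 0.6389;  x = -0.0094+0.2577z,  y = 0.0021+0.1181z
into |P−O₁|² = l²: 1.0803z² + 0.0304z + -0.1383 = 0;  Δ = 0.5986;  z = -0.3721 or 0.3440 → z<0 root = -0.3721
x = -0.1053, y = -0.0419

(-0.1053, -0.0419, -0.3721)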